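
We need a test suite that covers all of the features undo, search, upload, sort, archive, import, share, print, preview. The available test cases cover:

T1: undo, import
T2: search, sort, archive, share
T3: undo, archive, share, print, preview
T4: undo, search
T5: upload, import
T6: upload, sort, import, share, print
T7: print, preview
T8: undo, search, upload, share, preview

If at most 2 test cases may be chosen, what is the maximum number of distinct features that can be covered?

8

Choosing T3, T6 covers {undo, upload, sort, archive, import, share, print, preview} — 8 features.
No choice of 2 test cases does better; here search is left uncovered.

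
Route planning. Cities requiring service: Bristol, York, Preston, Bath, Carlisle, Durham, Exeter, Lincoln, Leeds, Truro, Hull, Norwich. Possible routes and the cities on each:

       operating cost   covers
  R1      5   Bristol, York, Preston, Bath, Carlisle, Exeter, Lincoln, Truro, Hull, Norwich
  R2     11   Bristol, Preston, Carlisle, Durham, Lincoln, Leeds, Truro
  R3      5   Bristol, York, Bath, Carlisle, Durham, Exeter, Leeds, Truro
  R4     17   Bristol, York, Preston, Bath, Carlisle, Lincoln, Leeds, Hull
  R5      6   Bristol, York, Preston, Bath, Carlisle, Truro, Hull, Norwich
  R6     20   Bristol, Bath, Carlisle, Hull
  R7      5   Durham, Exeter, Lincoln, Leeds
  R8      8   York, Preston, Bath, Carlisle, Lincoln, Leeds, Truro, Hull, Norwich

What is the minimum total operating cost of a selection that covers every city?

R1, R3 cover every city at operating cost 5 + 5 = 10.
Any cover uses at least 2 routes; among all covering selections none totals below 10.

10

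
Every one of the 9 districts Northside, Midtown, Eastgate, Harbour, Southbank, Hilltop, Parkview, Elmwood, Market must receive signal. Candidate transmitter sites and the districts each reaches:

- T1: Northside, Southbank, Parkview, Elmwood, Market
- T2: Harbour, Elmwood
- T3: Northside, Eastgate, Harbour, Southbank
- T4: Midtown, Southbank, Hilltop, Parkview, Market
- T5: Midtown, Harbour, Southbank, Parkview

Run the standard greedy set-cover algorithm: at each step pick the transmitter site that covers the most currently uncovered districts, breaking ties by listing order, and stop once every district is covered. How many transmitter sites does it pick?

3

Pick 1: T1 covers 5 new districts (Northside, Southbank, Parkview, Elmwood, Market).
Pick 2: T3 covers 2 new districts (Eastgate, Harbour).
Pick 3: T4 covers 2 new districts (Midtown, Hilltop).
Greedy uses 3 transmitter sites.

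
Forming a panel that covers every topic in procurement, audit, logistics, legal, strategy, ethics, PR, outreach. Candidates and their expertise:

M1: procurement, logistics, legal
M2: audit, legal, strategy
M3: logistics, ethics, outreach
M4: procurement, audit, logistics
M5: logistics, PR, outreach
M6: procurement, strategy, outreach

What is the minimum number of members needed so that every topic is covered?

M1, M2, M3, M5 together cover {procurement, audit, logistics, legal, strategy, ethics, PR, outreach} — every topic.
No 3 of the 6 members cover everything (all 20 triples fall short), so 4 is minimum.

4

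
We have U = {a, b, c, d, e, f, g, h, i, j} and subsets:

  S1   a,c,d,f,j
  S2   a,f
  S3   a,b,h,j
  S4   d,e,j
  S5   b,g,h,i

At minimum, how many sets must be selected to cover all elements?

S1, S4, S5 together cover {a, b, c, d, e, f, g, h, i, j} — every element.
No 2 of the 5 sets cover everything (all 10 pairs fall short), so 3 is minimum.

3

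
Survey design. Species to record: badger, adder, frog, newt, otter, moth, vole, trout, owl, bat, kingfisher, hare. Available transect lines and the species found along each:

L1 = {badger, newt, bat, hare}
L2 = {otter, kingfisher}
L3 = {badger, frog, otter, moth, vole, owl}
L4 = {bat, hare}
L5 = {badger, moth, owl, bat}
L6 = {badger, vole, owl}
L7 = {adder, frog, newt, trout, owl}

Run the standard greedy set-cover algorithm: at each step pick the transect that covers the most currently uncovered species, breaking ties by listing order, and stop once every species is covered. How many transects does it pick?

4

Pick 1: L3 covers 6 new species (badger, frog, otter, moth, vole, owl).
Pick 2: L1 covers 3 new species (newt, bat, hare).
Pick 3: L7 covers 2 new species (adder, trout).
Pick 4: L2 covers 1 new species (kingfisher).
Greedy uses 4 transects.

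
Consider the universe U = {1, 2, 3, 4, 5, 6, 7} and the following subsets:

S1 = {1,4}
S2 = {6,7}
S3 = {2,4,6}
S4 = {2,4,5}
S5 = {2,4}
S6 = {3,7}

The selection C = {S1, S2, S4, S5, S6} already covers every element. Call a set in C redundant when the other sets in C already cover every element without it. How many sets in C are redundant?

1

Drop S1: 1 uncovered — not redundant.
Drop S2: 6 uncovered — not redundant.
Drop S4: 5 uncovered — not redundant.
Drop S5: the rest still cover every element — redundant.
Drop S6: 3 uncovered — not redundant.
1 redundant: S5.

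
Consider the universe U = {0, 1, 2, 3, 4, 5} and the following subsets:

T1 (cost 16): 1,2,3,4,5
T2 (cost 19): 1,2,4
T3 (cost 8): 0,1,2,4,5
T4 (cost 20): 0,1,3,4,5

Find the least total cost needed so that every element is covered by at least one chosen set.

24

T1, T3 cover every element at cost 16 + 8 = 24.
Any cover uses at least 2 sets; among all covering selections none totals below 24.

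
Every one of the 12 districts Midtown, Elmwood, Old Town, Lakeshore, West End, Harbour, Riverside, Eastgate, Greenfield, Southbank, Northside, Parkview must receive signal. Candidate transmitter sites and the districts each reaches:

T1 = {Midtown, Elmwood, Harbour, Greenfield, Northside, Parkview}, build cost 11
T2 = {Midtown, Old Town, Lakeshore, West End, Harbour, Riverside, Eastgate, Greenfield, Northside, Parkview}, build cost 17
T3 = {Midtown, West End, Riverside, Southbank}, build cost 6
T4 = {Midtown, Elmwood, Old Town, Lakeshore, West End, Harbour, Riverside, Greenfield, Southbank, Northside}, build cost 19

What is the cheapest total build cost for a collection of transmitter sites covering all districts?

34

T1, T2, T3 cover every district at build cost 11 + 17 + 6 = 34.
Any cover uses at least 2 transmitter sites; among all covering selections none totals below 34.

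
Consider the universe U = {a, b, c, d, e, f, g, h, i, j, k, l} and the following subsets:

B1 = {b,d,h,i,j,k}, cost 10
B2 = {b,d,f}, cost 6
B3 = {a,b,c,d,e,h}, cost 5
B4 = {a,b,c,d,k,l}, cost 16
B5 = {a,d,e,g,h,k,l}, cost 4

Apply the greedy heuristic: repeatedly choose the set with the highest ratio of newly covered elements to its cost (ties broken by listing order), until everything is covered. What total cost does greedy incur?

25

Pick 1: B5 adds 7 new (a, d, e, g, h, k, l) at cost 4 (ratio 7/4).
Pick 2: B3 adds 2 new (b, c) at cost 5 (ratio 2/5).
Pick 3: B1 adds 2 new (i, j) at cost 10 (ratio 2/10).
Pick 4: B2 adds 1 new (f) at cost 6 (ratio 1/6).
Greedy total cost: 4 + 5 + 10 + 6 = 25.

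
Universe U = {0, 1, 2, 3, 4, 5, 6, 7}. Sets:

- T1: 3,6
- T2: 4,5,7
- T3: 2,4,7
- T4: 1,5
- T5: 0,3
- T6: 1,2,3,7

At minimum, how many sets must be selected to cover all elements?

4

T1, T2, T5, T6 together cover {0, 1, 2, 3, 4, 5, 6, 7} — every element.
No 3 of the 6 sets cover everything (all 20 triples fall short), so 4 is minimum.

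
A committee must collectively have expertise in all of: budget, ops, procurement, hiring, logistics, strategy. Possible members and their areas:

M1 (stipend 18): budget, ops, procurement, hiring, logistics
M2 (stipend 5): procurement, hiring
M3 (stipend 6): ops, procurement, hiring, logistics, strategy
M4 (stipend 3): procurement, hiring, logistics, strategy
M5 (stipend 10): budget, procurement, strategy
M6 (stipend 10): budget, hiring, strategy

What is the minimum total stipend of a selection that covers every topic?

16

M3, M5 cover every topic at stipend 6 + 10 = 16.
Any cover uses at least 2 members; among all covering selections none totals below 16.
Greedy by coverage-per-stipend would pick M4, M3, M5 for 19 — worse than the optimum 16.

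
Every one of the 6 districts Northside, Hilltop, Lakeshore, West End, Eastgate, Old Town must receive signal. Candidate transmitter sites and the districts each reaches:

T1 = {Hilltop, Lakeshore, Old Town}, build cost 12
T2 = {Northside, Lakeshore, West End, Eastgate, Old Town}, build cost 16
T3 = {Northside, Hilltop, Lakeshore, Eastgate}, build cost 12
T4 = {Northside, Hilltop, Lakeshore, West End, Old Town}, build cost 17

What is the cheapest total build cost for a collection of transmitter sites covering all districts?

28

T1, T2 cover every district at build cost 12 + 16 = 28.
Any cover uses at least 2 transmitter sites; among all covering selections none totals below 28.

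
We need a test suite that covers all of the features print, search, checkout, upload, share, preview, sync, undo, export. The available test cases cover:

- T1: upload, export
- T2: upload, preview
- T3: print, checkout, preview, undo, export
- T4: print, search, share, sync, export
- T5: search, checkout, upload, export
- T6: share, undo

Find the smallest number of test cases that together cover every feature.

3

T1, T3, T4 together cover {print, search, checkout, upload, share, preview, sync, undo, export} — every feature.
No 2 of the 6 test cases cover everything (all 15 pairs fall short), so 3 is minimum.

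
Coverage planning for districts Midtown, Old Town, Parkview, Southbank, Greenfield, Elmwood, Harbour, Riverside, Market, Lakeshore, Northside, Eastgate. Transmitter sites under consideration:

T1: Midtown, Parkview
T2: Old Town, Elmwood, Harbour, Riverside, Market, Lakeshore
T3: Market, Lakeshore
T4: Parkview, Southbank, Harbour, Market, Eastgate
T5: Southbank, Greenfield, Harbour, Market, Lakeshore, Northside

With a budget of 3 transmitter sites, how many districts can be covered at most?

11

Choosing T1, T2, T5 covers {Midtown, Old Town, Parkview, Southbank, Greenfield, Elmwood, Harbour, Riverside, Market, Lakeshore, Northside} — 11 districts.
No choice of 3 transmitter sites does better; here Eastgate is left uncovered.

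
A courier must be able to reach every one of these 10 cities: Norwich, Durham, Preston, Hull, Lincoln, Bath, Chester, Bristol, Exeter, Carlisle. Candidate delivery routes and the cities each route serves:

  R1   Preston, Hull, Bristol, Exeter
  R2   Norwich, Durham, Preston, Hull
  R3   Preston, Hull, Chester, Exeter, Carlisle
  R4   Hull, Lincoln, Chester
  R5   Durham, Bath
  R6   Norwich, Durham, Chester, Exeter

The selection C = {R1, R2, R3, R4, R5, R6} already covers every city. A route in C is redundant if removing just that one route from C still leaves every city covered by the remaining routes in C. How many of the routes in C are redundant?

Drop R1: Bristol uncovered — not redundant.
Drop R2: the rest still cover every city — redundant.
Drop R3: Carlisle uncovered — not redundant.
Drop R4: Lincoln uncovered — not redundant.
Drop R5: Bath uncovered — not redundant.
Drop R6: the rest still cover every city — redundant.
2 redundant: R2, R6.

2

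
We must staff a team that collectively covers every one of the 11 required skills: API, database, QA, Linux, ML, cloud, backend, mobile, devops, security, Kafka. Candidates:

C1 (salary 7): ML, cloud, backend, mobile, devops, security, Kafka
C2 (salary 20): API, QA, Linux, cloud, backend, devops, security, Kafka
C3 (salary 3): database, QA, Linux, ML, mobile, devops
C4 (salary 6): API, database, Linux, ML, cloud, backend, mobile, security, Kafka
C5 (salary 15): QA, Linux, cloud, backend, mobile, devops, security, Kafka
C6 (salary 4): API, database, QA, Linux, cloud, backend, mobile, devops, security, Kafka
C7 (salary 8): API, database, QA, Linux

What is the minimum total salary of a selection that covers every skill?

7

C3, C6 cover every skill at salary 3 + 4 = 7.
Any cover uses at least 2 candidates; among all covering selections none totals below 7.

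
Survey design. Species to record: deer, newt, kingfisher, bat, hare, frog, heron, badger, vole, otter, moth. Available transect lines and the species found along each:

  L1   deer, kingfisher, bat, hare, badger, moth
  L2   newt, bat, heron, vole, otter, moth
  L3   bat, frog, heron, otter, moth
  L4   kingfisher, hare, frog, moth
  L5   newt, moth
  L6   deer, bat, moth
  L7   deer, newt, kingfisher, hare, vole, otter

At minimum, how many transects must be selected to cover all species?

3

L1, L2, L3 together cover {deer, newt, kingfisher, bat, hare, frog, heron, badger, vole, otter, moth} — every species.
No 2 of the 7 transects cover everything (all 21 pairs fall short), so 3 is minimum.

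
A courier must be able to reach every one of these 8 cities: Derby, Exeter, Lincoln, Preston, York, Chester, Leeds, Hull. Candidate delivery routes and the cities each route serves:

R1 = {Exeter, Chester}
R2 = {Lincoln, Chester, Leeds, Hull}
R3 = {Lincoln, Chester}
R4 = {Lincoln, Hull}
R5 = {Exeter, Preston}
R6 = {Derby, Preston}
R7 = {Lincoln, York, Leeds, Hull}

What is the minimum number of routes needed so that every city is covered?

3

R1, R6, R7 together cover {Derby, Exeter, Lincoln, Preston, York, Chester, Leeds, Hull} — every city.
No 2 of the 7 routes cover everything (all 21 pairs fall short), so 3 is minimum.
Greedy (largest uncovered first) would take R2, R5, R6, R7 — 4 routes — but 3 suffice.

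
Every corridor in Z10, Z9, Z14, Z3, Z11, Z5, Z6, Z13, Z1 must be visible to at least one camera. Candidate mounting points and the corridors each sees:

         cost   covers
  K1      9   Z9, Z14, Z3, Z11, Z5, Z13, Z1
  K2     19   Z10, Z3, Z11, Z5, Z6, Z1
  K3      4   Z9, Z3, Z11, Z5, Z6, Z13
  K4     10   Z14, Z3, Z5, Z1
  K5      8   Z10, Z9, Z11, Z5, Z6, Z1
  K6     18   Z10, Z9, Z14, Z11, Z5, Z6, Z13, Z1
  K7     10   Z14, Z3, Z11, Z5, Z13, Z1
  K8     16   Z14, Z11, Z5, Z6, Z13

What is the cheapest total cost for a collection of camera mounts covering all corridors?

17

K1, K5 cover every corridor at cost 9 + 8 = 17.
Any cover uses at least 2 camera mounts; among all covering selections none totals below 17.
Greedy by coverage-per-cost would pick K3, K5, K1 for 21 — worse than the optimum 17.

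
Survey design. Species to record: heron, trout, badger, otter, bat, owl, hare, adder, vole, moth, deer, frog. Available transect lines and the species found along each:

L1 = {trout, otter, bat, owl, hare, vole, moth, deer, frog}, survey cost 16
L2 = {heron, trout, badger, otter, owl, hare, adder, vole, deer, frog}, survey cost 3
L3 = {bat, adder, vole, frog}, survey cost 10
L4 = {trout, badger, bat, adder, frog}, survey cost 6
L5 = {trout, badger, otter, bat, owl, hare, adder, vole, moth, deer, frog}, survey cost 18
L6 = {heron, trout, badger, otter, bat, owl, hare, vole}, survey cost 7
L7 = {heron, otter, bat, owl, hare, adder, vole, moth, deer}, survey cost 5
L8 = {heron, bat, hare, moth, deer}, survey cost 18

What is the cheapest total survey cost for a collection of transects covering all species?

L2, L7 cover every species at survey cost 3 + 5 = 8.
Any cover uses at least 2 transects; among all covering selections none totals below 8.

8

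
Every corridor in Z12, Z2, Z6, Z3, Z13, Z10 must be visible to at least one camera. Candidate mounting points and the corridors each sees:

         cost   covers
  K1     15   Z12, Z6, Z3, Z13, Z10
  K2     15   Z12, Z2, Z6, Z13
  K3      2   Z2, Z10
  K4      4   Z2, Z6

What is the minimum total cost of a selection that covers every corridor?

17

K1, K3 cover every corridor at cost 15 + 2 = 17.
Any cover uses at least 2 camera mounts; among all covering selections none totals below 17.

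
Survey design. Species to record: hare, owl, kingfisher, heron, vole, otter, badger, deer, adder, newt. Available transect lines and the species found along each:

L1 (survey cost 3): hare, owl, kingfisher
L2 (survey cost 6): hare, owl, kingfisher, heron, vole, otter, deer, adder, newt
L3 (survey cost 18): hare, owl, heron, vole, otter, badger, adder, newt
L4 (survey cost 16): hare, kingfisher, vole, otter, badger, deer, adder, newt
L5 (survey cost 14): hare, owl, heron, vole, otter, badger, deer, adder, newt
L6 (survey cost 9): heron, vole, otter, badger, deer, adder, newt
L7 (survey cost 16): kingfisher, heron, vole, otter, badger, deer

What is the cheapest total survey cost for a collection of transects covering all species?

L1, L6 cover every species at survey cost 3 + 9 = 12.
Any cover uses at least 2 transects; among all covering selections none totals below 12.

12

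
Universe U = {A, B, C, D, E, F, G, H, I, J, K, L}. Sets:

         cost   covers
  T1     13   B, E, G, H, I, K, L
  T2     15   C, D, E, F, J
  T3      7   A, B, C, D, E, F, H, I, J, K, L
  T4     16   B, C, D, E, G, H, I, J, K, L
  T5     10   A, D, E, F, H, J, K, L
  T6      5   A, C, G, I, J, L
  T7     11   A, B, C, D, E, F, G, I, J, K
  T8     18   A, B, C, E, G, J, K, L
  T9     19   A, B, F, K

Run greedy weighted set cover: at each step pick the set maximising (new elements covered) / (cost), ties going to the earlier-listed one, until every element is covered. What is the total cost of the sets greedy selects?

12

Pick 1: T3 adds 11 new (A, B, C, D, E, F, H, I, J, K, L) at cost 7 (ratio 11/7).
Pick 2: T6 adds 1 new (G) at cost 5 (ratio 1/5).
Greedy total cost: 7 + 5 = 12.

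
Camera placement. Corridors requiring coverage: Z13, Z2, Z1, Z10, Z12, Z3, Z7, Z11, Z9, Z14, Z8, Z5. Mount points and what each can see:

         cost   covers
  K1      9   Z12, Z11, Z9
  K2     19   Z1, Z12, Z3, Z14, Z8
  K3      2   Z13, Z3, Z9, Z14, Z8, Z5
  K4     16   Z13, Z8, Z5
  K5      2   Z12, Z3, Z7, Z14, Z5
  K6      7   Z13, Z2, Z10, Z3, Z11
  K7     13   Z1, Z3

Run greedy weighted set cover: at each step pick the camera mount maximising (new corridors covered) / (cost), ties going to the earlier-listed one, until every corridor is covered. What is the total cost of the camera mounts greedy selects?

24

Pick 1: K3 adds 6 new (Z13, Z3, Z9, Z14, Z8, Z5) at cost 2 (ratio 6/2).
Pick 2: K5 adds 2 new (Z12, Z7) at cost 2 (ratio 2/2).
Pick 3: K6 adds 3 new (Z2, Z10, Z11) at cost 7 (ratio 3/7).
Pick 4: K7 adds 1 new (Z1) at cost 13 (ratio 1/13).
Greedy total cost: 2 + 2 + 7 + 13 = 24.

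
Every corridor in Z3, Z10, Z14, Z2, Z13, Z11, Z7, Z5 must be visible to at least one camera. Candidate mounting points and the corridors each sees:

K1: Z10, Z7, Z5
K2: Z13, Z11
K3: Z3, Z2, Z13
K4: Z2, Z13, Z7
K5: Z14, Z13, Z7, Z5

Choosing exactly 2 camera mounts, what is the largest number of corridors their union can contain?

Choosing K1, K3 covers {Z3, Z10, Z2, Z13, Z7, Z5} — 6 corridors.
No choice of 2 camera mounts does better; here Z14, Z11 are left uncovered.

6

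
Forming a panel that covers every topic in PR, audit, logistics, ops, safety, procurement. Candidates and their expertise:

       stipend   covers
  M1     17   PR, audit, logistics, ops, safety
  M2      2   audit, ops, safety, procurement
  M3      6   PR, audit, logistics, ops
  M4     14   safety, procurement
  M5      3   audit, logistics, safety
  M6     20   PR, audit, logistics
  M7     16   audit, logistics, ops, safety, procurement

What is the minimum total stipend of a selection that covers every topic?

M2, M3 cover every topic at stipend 2 + 6 = 8.
Any cover uses at least 2 members; among all covering selections none totals below 8.

8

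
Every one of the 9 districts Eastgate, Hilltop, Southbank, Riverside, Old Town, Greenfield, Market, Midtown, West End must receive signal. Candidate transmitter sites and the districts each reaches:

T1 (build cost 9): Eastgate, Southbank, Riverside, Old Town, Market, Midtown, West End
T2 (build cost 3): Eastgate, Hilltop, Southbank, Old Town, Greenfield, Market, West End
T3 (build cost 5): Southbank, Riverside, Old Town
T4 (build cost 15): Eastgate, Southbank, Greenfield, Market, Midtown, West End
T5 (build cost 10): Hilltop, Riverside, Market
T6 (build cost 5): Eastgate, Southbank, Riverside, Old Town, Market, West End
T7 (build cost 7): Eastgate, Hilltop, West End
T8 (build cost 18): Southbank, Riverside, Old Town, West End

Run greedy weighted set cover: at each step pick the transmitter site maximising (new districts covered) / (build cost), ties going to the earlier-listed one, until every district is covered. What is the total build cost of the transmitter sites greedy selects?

Pick 1: T2 adds 7 new (Eastgate, Hilltop, Southbank, Old Town, Greenfield, Market, West End) at build cost 3 (ratio 7/3).
Pick 2: T1 adds 2 new (Riverside, Midtown) at build cost 9 (ratio 2/9).
Greedy total build cost: 3 + 9 = 12.

12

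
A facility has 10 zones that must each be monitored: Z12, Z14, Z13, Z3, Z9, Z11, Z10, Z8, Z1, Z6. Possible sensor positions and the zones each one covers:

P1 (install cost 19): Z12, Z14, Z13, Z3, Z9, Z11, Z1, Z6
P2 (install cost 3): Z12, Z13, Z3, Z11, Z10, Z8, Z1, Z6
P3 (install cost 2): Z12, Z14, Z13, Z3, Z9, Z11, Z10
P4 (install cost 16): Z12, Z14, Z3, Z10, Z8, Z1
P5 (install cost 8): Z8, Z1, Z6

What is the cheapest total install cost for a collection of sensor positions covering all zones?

5

P2, P3 cover every zone at install cost 3 + 2 = 5.
Any cover uses at least 2 sensor positions; among all covering selections none totals below 5.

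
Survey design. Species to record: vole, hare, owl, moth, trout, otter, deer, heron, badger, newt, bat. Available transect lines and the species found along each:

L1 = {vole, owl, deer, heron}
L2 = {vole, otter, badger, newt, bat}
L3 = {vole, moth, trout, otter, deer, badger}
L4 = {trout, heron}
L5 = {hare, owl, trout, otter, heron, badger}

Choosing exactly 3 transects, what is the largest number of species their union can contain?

Choosing L2, L3, L5 covers {vole, hare, owl, moth, trout, otter, deer, heron, badger, newt, bat} — 11 species.
That is all 11 species.

11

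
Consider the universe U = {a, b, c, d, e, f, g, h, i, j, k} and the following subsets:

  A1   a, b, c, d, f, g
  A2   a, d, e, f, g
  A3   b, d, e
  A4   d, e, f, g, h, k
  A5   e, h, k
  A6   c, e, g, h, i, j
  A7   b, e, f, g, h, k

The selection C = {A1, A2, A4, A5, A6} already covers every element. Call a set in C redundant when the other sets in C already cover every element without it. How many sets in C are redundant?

3

Drop A1: b uncovered — not redundant.
Drop A2: the rest still cover every element — redundant.
Drop A4: the rest still cover every element — redundant.
Drop A5: the rest still cover every element — redundant.
Drop A6: i, j uncovered — not redundant.
3 redundant: A2, A4, A5.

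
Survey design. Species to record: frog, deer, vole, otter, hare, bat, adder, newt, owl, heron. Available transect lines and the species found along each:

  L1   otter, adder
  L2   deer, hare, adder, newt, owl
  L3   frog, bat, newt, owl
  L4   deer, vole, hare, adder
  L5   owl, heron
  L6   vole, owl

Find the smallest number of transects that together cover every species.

L1, L3, L4, L5 together cover {frog, deer, vole, otter, hare, bat, adder, newt, owl, heron} — every species.
No 3 of the 6 transects cover everything (all 20 triples fall short), so 4 is minimum.

4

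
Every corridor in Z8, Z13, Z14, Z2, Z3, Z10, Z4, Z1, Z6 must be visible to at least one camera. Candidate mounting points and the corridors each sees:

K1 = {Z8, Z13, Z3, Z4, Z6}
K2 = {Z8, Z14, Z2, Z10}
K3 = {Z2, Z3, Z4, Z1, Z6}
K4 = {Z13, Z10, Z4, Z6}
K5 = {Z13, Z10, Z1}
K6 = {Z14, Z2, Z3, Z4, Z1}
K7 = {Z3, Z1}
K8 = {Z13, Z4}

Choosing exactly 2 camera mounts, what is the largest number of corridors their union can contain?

8

Choosing K1, K2 covers {Z8, Z13, Z14, Z2, Z3, Z10, Z4, Z6} — 8 corridors.
No choice of 2 camera mounts does better; here Z1 is left uncovered.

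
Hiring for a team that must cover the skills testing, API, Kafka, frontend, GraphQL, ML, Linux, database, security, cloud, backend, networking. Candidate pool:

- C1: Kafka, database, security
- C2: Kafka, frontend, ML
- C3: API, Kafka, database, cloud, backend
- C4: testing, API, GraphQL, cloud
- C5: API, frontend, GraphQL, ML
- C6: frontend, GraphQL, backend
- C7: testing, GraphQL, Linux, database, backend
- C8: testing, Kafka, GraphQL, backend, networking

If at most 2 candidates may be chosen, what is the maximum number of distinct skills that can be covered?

8

Choosing C2, C7 covers {testing, Kafka, frontend, GraphQL, ML, Linux, database, backend} — 8 skills.
No choice of 2 candidates does better; here API, security, cloud, networking are left uncovered.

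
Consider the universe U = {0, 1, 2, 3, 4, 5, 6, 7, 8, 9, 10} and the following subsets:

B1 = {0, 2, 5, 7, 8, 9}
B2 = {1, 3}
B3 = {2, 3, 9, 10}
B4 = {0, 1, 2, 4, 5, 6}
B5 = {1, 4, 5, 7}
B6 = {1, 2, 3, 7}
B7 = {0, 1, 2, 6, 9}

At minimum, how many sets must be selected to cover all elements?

B1, B3, B4 together cover {0, 1, 2, 3, 4, 5, 6, 7, 8, 9, 10} — every element.
No 2 of the 7 sets cover everything (all 21 pairs fall short), so 3 is minimum.

3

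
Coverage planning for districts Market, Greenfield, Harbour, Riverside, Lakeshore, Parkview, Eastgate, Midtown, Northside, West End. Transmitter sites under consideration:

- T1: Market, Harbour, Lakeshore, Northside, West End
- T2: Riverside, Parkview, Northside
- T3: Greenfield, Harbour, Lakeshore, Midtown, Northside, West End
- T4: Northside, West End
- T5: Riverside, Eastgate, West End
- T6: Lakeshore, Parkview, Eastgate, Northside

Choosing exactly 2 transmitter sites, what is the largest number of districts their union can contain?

8

Choosing T2, T3 covers {Greenfield, Harbour, Riverside, Lakeshore, Parkview, Midtown, Northside, West End} — 8 districts.
No choice of 2 transmitter sites does better; here Market, Eastgate are left uncovered.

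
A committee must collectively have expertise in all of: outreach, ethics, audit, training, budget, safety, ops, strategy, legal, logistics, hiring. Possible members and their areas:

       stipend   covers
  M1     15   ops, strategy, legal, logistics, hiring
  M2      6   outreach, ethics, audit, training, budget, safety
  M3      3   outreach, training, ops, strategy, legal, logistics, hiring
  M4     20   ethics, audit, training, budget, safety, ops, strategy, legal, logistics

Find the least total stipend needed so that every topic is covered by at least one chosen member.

M2, M3 cover every topic at stipend 6 + 3 = 9.
Any cover uses at least 2 members; among all covering selections none totals below 9.

9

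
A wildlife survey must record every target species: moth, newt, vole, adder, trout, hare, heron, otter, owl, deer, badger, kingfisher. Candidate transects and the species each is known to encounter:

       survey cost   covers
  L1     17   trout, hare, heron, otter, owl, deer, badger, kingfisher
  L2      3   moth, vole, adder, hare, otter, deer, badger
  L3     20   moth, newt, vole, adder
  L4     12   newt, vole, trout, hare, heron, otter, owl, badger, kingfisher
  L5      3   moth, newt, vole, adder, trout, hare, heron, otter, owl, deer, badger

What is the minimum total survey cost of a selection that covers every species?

L2, L4 cover every species at survey cost 3 + 12 = 15.
Any cover uses at least 2 transects; among all covering selections none totals below 15.

15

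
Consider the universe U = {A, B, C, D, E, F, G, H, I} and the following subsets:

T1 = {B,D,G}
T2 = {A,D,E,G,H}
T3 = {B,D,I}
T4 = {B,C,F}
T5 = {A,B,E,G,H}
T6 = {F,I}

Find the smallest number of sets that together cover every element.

3

T2, T3, T4 together cover {A, B, C, D, E, F, G, H, I} — every element.
No 2 of the 6 sets cover everything (all 15 pairs fall short), so 3 is minimum.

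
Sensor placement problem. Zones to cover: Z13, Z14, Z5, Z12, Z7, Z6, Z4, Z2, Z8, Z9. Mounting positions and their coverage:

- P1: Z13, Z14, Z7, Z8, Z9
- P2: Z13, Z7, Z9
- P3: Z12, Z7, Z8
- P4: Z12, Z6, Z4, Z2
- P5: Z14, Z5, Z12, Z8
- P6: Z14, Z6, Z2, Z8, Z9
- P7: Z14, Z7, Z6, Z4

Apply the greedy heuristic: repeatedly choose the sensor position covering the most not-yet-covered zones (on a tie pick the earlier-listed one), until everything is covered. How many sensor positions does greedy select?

3

Pick 1: P1 covers 5 new zones (Z13, Z14, Z7, Z8, Z9).
Pick 2: P4 covers 4 new zones (Z12, Z6, Z4, Z2).
Pick 3: P5 covers 1 new zones (Z5).
Greedy uses 3 sensor positions.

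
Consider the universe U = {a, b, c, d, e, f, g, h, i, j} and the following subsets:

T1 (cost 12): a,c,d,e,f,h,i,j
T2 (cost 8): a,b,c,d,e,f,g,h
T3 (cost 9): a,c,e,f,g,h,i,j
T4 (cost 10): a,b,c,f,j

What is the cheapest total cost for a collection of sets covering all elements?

T2, T3 cover every element at cost 8 + 9 = 17.
Any cover uses at least 2 sets; among all covering selections none totals below 17.

17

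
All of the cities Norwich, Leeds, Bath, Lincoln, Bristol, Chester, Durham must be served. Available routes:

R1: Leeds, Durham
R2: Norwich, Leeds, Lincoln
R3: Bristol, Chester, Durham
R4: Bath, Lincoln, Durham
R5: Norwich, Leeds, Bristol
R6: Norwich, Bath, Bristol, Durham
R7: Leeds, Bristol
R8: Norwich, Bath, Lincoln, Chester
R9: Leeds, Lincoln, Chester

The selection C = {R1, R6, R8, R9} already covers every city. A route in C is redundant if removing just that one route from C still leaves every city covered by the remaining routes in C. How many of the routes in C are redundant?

Drop R1: the rest still cover every city — redundant.
Drop R6: Bristol uncovered — not redundant.
Drop R8: the rest still cover every city — redundant.
Drop R9: the rest still cover every city — redundant.
3 redundant: R1, R8, R9.

3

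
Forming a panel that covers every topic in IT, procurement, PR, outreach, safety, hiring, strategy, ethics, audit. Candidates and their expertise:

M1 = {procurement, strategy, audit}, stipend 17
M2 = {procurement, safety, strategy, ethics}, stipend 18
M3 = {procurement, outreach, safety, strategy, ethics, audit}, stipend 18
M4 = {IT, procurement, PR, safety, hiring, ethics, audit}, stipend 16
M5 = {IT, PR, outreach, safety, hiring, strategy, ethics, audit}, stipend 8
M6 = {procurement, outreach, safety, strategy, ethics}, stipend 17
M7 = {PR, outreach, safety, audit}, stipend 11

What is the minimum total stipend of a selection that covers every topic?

M4, M5 cover every topic at stipend 16 + 8 = 24.
Any cover uses at least 2 members; among all covering selections none totals below 24.

24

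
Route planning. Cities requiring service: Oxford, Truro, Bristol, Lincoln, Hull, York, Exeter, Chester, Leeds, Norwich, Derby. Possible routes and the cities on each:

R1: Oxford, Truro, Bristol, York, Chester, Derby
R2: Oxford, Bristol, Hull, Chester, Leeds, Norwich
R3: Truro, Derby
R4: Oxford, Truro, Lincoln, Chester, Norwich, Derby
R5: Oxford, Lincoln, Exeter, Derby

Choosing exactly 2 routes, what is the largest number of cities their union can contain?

9

Choosing R1, R2 covers {Oxford, Truro, Bristol, Hull, York, Chester, Leeds, Norwich, Derby} — 9 cities.
No choice of 2 routes does better; here Lincoln, Exeter are left uncovered.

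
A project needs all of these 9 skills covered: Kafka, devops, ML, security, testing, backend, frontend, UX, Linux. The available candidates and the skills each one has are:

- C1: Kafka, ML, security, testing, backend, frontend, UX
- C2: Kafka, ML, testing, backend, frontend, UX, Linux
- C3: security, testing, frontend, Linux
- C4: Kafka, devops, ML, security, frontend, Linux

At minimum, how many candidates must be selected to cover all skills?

2

C1, C4 together cover {Kafka, devops, ML, security, testing, backend, frontend, UX, Linux} — every skill.
No single candidate contains all 9 skills, so 2 is optimal.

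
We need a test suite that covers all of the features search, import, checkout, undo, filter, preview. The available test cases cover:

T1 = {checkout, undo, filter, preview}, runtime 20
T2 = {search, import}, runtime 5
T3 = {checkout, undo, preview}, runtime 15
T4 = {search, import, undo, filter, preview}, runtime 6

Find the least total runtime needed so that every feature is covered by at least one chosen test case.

T3, T4 cover every feature at runtime 15 + 6 = 21.
Any cover uses at least 2 test cases; among all covering selections none totals below 21.

21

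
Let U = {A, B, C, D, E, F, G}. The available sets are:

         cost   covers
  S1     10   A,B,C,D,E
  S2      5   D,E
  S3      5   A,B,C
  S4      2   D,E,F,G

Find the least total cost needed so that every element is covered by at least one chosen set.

7

S3, S4 cover every element at cost 5 + 2 = 7.
Any cover uses at least 2 sets; among all covering selections none totals below 7.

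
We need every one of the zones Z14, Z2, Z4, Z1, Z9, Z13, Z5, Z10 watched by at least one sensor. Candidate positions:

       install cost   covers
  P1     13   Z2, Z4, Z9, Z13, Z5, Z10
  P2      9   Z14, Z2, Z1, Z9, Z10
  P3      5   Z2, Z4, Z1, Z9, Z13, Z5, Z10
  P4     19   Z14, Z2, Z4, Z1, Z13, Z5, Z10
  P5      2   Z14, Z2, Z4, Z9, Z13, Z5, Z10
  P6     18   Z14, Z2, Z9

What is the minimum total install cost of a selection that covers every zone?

7

P3, P5 cover every zone at install cost 5 + 2 = 7.
Any cover uses at least 2 sensor positions; among all covering selections none totals below 7.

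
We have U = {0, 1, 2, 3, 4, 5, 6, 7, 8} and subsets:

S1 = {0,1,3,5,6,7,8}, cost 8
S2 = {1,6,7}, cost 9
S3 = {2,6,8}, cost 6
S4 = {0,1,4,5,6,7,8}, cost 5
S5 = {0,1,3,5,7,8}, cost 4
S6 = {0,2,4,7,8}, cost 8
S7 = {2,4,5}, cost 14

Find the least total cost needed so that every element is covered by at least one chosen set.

15

S3, S4, S5 cover every element at cost 6 + 5 + 4 = 15.
Any cover uses at least 2 sets; among all covering selections none totals below 15.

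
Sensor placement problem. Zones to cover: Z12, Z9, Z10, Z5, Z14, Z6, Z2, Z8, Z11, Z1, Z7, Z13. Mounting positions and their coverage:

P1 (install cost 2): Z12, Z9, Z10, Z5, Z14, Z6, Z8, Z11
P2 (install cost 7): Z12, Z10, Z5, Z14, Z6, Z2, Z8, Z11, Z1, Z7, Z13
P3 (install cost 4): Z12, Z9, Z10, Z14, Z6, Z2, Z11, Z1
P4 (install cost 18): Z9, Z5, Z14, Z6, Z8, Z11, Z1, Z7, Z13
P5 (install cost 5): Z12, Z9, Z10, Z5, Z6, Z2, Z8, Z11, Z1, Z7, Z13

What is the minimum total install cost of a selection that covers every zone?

7

P1, P5 cover every zone at install cost 2 + 5 = 7.
Any cover uses at least 2 sensor positions; among all covering selections none totals below 7.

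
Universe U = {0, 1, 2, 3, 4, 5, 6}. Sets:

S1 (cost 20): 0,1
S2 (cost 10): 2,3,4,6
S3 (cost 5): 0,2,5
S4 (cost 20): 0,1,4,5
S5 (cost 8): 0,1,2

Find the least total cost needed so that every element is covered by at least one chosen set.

23

S2, S3, S5 cover every element at cost 10 + 5 + 8 = 23.
Any cover uses at least 2 sets; among all covering selections none totals below 23.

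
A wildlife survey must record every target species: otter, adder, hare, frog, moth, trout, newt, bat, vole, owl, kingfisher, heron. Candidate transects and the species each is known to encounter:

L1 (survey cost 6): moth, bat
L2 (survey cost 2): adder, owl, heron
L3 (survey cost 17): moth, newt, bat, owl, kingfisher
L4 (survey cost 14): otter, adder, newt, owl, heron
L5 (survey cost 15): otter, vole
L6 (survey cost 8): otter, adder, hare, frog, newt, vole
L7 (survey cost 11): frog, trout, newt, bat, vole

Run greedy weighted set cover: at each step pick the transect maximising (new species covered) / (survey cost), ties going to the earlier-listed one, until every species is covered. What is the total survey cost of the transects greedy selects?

Pick 1: L2 adds 3 new (adder, owl, heron) at survey cost 2 (ratio 3/2).
Pick 2: L6 adds 5 new (otter, hare, frog, newt, vole) at survey cost 8 (ratio 5/8).
Pick 3: L1 adds 2 new (moth, bat) at survey cost 6 (ratio 2/6).
Pick 4: L7 adds 1 new (trout) at survey cost 11 (ratio 1/11).
Pick 5: L3 adds 1 new (kingfisher) at survey cost 17 (ratio 1/17).
Greedy total survey cost: 2 + 8 + 6 + 11 + 17 = 44. (The true optimum is 38, so greedy overshoots here.)

44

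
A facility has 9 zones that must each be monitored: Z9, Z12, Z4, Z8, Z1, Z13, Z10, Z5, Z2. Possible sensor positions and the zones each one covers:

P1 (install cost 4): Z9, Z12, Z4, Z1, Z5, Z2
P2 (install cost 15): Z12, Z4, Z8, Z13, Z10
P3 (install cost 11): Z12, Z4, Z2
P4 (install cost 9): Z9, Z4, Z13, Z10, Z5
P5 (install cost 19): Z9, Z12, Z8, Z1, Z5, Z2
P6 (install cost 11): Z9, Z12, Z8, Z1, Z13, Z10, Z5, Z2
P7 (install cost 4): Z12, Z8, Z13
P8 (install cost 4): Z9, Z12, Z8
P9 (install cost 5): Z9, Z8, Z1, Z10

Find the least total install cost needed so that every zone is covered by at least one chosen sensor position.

13

P1, P7, P9 cover every zone at install cost 4 + 4 + 5 = 13.
Any cover uses at least 2 sensor positions; among all covering selections none totals below 13.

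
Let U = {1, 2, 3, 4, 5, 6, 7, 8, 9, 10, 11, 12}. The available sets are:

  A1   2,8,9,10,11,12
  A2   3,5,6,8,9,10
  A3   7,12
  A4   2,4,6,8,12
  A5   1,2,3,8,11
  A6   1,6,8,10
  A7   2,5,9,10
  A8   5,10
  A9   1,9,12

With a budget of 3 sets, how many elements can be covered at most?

Choosing A2, A3, A5 covers {1, 2, 3, 5, 6, 7, 8, 9, 10, 11, 12} — 11 elements.
No choice of 3 sets does better; here 4 is left uncovered.

11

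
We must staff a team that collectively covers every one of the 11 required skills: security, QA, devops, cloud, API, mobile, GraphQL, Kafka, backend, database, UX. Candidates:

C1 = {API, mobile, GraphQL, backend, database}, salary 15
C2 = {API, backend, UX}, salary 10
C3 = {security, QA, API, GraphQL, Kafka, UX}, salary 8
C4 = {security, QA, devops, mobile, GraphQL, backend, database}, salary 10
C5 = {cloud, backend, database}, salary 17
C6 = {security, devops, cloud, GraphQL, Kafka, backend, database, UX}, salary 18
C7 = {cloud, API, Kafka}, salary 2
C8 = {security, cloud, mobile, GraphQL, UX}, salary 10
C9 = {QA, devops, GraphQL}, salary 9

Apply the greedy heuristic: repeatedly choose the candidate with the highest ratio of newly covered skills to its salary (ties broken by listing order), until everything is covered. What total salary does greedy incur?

Pick 1: C7 adds 3 new (cloud, API, Kafka) at salary 2 (ratio 3/2).
Pick 2: C4 adds 7 new (security, QA, devops, mobile, GraphQL, backend, database) at salary 10 (ratio 7/10).
Pick 3: C3 adds 1 new (UX) at salary 8 (ratio 1/8).
Greedy total salary: 2 + 10 + 8 = 20.

20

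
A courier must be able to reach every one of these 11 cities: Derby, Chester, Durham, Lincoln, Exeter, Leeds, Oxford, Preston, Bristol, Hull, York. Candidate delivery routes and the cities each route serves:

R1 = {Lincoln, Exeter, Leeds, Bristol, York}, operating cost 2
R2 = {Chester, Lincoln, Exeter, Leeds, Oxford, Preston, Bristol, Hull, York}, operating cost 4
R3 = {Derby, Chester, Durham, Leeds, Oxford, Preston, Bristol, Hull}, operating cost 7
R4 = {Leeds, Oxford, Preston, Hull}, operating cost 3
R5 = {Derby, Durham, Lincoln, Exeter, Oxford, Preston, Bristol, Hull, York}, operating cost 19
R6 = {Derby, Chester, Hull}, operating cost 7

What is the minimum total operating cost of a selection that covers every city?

9

R1, R3 cover every city at operating cost 2 + 7 = 9.
Any cover uses at least 2 routes; among all covering selections none totals below 9.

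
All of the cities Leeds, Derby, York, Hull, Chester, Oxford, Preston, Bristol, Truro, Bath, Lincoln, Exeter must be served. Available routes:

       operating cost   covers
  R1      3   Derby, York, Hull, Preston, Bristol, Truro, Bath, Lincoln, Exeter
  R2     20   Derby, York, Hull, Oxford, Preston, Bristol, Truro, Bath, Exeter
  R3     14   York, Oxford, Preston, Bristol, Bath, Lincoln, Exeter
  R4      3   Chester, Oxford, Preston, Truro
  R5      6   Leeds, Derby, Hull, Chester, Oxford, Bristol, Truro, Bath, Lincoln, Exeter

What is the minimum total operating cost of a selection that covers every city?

R1, R5 cover every city at operating cost 3 + 6 = 9.
Any cover uses at least 2 routes; among all covering selections none totals below 9.
Greedy by coverage-per-operating cost would pick R1, R4, R5 for 12 — worse than the optimum 9.

9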